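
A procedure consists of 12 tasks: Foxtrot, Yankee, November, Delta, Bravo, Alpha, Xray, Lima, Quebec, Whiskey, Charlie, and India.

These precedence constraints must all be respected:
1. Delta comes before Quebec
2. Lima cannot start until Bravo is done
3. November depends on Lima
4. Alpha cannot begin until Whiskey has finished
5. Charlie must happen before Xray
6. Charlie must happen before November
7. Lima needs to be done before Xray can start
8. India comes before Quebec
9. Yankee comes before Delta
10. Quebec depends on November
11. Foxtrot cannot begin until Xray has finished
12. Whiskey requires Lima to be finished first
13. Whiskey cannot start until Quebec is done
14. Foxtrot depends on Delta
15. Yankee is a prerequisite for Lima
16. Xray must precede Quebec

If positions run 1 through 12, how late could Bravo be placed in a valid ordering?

Following every chain forward from Bravo, the tasks that must come later are Foxtrot, November, Alpha, Xray, Lima, Quebec, Whiskey — 7 of them.
With 7 mandatory successors out of 12 tasks total, the latest slot for Bravo is 12−7 = 5, and it's reachable by doing all non-successors before Bravo.

5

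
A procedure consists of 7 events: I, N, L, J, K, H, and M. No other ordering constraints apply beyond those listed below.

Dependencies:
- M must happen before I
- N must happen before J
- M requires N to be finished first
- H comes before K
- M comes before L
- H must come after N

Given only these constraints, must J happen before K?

No

No chain of constraints connects J to K in either direction.
So J can come before K or after — it is not forced.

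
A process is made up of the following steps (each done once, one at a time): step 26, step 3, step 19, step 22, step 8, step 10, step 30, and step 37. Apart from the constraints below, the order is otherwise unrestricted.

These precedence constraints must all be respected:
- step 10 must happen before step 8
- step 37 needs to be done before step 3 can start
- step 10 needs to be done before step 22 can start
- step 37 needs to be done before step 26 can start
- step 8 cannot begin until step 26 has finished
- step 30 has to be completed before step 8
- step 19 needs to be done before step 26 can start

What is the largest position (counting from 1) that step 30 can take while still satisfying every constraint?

Following the constraints forward from step 30, its only required successor is step 8.
So at least 1 step follows step 30, putting step 30 no later than position 7. That position is achievable by scheduling everything else first.

7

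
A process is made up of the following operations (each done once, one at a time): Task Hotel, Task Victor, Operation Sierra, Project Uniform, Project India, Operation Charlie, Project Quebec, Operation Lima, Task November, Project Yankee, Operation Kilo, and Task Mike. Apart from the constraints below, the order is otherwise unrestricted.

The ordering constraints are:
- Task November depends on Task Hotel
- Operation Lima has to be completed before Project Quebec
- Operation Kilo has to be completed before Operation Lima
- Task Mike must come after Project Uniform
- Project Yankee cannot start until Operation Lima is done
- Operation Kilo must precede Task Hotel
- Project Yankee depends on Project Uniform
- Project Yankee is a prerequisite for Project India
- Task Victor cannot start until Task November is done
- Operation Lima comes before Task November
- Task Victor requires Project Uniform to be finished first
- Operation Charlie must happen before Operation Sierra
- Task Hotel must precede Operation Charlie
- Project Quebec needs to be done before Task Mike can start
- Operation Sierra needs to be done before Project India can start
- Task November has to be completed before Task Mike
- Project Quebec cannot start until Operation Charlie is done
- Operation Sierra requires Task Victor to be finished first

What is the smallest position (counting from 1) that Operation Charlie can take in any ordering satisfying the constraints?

Every operation that must precede Operation Charlie has to come before it. Tracing all chains that end at Operation Charlie, those operations are: Task Hotel, Operation Kilo — 2 in total.
With 2 mandatory predecessors, the earliest Operation Charlie can sit is position 2+1 = 3, and placing just those 2 first achieves it.

3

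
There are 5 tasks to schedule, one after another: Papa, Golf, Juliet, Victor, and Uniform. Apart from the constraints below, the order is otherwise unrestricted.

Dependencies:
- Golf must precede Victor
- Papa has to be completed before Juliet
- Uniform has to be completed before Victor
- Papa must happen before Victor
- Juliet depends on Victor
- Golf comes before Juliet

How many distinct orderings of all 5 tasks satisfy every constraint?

3 tasks have no prerequisites (Papa, Golf, Uniform), so any of them could come first.
Systematically extending each partial ordering one task at a time and counting, there are 6 complete orderings.

6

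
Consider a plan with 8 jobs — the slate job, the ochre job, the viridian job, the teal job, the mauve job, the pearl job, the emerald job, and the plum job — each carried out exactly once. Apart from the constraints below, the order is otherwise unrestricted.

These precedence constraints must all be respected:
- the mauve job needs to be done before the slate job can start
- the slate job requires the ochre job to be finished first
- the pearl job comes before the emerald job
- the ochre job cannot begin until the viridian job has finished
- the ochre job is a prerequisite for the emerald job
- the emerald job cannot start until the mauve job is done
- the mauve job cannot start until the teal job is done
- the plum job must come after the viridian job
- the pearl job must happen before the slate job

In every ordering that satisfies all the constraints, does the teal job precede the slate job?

Yes

There is a constraint chain the teal job → the mauve job → the slate job.
That forces the teal job before the slate job in every valid schedule.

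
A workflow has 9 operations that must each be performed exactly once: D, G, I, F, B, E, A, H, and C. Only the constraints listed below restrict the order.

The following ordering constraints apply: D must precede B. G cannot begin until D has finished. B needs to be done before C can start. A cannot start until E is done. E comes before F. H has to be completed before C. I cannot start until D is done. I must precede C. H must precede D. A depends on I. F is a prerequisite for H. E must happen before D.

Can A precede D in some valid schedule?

No

There is a dependency chain D → I → A, so A always comes after D.
Hence A can never be scheduled before D.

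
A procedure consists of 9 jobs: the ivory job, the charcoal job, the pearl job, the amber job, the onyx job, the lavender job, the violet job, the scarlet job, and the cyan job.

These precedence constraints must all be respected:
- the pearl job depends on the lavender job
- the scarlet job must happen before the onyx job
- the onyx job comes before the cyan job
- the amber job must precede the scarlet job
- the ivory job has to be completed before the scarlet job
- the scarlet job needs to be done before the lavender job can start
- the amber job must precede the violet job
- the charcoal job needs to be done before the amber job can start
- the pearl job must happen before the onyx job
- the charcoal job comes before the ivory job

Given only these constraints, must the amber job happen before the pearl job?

Yes

Chaining the stated constraints: the amber job → the scarlet job → the lavender job → the pearl job.
So the amber job must precede the pearl job in any valid ordering.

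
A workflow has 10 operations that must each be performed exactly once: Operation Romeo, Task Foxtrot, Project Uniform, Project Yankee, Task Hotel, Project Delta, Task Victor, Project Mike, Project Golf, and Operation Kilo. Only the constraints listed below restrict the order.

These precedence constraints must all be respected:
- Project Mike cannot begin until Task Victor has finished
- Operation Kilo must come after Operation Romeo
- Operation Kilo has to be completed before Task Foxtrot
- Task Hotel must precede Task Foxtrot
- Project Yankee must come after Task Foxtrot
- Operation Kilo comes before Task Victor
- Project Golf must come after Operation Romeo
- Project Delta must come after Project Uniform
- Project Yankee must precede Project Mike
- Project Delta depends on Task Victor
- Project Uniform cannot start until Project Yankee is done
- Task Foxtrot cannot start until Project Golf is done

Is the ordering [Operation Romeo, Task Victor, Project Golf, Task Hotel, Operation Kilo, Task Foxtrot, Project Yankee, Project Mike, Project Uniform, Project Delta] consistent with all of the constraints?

The sequence places Task Victor ahead of Operation Kilo.
Since Operation Kilo is required before Task Victor, the ordering is invalid.

No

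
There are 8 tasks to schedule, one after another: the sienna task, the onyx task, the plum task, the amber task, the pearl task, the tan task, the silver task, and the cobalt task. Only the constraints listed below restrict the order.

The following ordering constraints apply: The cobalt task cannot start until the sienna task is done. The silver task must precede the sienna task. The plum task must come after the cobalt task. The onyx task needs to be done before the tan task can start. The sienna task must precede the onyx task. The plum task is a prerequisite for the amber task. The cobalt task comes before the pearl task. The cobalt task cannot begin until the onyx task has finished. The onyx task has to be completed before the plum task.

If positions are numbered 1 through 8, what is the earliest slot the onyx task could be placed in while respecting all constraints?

The tasks that are forced before the onyx task, directly or transitively, are the sienna task, the silver task. That's 2 tasks.
So at minimum 2 tasks come before the onyx task, putting the onyx task no earlier than position 3. That position is achievable by scheduling exactly those predecessors first.

3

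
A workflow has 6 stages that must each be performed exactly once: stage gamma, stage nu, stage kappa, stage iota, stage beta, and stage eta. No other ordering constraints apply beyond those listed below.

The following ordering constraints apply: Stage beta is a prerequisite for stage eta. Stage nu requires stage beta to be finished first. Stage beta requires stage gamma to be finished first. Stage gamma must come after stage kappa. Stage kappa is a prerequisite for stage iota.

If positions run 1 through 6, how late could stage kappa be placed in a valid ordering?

1

The stages that are forced after stage kappa, directly or by a chain of constraints, are stage gamma, stage nu, stage iota, stage beta, stage eta. That's 5 stages.
So at least 5 stages follow stage kappa, putting stage kappa no later than position 1. That position is achievable by scheduling everything else first.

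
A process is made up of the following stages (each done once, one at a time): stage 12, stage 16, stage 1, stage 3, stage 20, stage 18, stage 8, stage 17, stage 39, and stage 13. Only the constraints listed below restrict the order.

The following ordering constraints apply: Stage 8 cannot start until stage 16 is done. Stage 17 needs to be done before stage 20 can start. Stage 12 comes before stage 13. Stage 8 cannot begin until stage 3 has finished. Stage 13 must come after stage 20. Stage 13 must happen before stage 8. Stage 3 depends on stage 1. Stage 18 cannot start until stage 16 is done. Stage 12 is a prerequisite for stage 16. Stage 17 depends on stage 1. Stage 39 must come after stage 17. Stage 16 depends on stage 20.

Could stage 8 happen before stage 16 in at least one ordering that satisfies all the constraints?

The constraints give a chain stage 16 → stage 8, which forces stage 16 before stage 8.
Hence stage 8 can never be scheduled before stage 16.

No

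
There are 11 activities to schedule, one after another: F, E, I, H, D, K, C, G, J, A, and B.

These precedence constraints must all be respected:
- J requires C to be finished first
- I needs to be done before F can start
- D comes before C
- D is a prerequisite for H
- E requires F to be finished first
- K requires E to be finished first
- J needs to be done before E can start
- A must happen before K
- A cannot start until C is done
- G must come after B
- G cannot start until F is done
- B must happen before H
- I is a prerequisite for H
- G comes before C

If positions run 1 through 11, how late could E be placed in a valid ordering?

10

Following the constraints forward from E, its only required successor is K.
With 1 mandatory successor out of 11 activities total, the latest slot for E is 11−1 = 10, and it's reachable by doing all non-successors before E.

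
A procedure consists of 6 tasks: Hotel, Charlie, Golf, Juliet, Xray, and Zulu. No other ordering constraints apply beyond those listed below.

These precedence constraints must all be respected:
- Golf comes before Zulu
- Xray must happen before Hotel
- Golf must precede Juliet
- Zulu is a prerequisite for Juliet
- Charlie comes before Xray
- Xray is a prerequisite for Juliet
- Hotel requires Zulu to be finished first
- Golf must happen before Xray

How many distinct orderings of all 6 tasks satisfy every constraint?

10

The tasks with no prerequisites are Charlie, Golf; any of them can be placed first.
Systematically extending each partial ordering one task at a time and counting, there are 10 complete orderings.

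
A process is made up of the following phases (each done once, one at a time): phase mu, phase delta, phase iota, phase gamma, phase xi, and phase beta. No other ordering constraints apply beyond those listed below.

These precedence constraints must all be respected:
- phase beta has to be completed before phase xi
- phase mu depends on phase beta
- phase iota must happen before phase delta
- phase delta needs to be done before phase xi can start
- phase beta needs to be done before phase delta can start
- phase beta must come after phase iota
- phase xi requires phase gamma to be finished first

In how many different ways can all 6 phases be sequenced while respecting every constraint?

14

2 phases have no prerequisites (phase iota, phase gamma), so any of them could come first.
Systematically extending each partial ordering one phase at a time and counting, there are 14 complete orderings.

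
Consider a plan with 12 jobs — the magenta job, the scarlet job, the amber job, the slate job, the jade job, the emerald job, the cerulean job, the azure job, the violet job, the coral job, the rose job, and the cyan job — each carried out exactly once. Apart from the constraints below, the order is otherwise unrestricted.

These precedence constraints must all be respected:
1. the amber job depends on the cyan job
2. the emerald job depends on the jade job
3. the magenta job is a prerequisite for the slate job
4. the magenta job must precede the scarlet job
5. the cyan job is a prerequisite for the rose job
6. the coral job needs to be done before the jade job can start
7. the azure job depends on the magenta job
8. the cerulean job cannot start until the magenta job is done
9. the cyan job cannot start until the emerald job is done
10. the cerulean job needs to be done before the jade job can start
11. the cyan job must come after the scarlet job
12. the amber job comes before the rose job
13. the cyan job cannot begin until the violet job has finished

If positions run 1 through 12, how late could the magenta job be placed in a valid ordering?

The jobs that are forced after the magenta job, directly or by a chain of constraints, are the scarlet job, the amber job, the slate job, the jade job, the emerald job, the cerulean job, the azure job, the rose job, the cyan job. That's 9 jobs.
So at least 9 jobs follow the magenta job, putting the magenta job no later than position 3. That position is achievable by scheduling everything else first.

3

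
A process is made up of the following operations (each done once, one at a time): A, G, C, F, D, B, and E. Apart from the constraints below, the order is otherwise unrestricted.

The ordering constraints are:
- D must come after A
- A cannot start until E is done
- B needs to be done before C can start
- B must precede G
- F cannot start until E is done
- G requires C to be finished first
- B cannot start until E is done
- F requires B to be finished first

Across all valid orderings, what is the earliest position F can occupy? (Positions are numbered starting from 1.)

3

Working backwards through the constraints from F, its full set of required predecessors is B, E — 2 of them.
So at minimum 2 operations come before F, putting F no earlier than position 3. That position is achievable by scheduling exactly those predecessors first.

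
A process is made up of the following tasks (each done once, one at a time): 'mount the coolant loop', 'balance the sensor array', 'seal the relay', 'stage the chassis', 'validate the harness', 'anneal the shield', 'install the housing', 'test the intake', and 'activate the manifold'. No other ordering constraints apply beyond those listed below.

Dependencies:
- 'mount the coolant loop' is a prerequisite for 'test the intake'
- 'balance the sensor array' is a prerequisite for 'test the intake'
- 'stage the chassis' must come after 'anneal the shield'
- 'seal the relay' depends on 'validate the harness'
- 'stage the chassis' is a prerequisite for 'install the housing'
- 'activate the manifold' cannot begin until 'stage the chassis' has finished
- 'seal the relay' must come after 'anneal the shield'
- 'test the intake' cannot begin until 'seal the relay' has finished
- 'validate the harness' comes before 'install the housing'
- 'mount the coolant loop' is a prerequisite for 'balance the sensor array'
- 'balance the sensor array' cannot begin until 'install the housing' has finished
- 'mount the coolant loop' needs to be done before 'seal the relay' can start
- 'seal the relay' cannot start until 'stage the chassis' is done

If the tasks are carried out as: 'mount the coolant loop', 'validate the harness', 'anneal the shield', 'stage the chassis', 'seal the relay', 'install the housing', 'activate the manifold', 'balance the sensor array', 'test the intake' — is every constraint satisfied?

Every stated constraint is respected: 'mount the coolant loop' sits at position 1, ahead of 'test the intake' at position 9, and each of the other listed pairs likewise has the predecessor earlier in the sequence.

Yes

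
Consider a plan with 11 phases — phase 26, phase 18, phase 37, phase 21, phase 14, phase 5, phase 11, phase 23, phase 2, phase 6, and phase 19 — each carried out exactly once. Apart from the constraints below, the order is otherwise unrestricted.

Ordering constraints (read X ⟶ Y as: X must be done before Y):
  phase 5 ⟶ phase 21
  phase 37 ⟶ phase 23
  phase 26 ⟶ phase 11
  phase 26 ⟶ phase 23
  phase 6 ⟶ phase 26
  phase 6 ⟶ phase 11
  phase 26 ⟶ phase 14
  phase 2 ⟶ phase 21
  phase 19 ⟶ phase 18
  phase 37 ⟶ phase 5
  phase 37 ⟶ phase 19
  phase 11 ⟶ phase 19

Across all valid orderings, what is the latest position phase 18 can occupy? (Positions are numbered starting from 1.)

No constraint forces any phase after phase 18, so it can be placed last, in position 11.

11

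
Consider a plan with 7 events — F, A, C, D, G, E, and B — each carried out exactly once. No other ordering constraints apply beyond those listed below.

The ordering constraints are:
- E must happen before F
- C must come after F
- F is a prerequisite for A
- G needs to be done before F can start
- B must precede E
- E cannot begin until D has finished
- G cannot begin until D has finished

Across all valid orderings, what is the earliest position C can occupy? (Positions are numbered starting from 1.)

The events that are forced before C, directly or transitively, are F, D, G, E, B. That's 5 events.
With 5 mandatory predecessors, the earliest C can sit is position 5+1 = 6, and placing just those 5 first achieves it.

6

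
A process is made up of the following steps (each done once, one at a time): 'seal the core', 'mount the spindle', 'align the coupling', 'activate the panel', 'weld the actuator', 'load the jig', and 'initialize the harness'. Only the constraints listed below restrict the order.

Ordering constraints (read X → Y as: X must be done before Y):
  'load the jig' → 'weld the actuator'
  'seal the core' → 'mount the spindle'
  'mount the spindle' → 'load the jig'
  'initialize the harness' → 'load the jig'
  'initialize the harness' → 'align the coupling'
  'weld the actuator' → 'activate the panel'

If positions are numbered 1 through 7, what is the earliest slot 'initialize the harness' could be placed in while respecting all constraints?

'initialize the harness' has no prerequisites at all, so it can go in position 1.

1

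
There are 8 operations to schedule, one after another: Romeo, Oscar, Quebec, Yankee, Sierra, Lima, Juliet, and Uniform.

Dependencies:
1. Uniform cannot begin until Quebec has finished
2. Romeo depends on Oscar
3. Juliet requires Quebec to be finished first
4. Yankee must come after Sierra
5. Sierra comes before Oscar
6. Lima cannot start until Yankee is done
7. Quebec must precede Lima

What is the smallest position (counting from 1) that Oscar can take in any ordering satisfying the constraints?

Working backwards through the constraints from Oscar, its only required predecessor is Sierra.
So at minimum 1 operation comes before Oscar, putting Oscar no earlier than position 2. That position is achievable by scheduling exactly that predecessor first.

2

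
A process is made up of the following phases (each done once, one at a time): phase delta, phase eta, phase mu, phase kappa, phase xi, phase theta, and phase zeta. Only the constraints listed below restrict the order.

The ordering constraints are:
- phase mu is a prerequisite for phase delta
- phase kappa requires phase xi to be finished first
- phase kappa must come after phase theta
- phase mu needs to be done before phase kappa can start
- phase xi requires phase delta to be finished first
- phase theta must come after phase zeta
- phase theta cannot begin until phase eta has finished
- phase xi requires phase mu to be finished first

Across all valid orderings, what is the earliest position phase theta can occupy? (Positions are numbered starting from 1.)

Every phase that must precede phase theta has to come before it. Tracing all chains that end at phase theta, those phases are: phase eta, phase zeta — 2 in total.
So at minimum 2 phases come before phase theta, putting phase theta no earlier than position 3. That position is achievable by scheduling exactly those predecessors first.

3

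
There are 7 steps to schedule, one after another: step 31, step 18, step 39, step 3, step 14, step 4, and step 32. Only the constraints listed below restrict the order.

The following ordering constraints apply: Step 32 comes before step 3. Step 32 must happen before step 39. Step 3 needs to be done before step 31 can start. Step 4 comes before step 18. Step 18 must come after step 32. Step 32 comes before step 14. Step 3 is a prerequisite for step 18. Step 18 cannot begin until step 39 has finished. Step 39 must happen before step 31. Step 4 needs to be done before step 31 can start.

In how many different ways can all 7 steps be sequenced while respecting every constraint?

92

The steps with no prerequisites are step 4, step 32; any of them can be placed first.
Enumerating by repeatedly choosing an available step (one whose prerequisites are all placed) gives 92 distinct complete orderings.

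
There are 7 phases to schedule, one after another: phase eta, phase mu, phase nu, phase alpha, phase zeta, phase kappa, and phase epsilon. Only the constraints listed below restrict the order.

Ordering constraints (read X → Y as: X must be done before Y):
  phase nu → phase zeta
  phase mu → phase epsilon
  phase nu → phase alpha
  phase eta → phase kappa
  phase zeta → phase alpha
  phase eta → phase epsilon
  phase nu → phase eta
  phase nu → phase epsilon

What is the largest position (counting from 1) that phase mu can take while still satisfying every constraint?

Following the constraints forward from phase mu, its only required successor is phase epsilon.
With 1 mandatory successor out of 7 phases total, the latest slot for phase mu is 7−1 = 6, and it's reachable by doing all non-successors before phase mu.

6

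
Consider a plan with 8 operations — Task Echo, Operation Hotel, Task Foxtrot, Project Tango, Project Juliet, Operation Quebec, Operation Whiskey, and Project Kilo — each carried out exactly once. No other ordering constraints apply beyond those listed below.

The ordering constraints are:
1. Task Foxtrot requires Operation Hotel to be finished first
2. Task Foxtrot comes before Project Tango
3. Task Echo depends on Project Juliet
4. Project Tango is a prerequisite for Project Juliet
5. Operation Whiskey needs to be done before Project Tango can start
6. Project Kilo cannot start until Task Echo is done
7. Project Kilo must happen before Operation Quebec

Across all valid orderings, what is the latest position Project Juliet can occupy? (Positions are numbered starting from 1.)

Every operation that must follow Project Juliet has to come after it. Tracing all chains starting from Project Juliet, those operations are: Task Echo, Operation Quebec, Project Kilo — 3 in total.
So at least 3 operations follow Project Juliet, putting Project Juliet no later than position 5. That position is achievable by scheduling everything else first.

5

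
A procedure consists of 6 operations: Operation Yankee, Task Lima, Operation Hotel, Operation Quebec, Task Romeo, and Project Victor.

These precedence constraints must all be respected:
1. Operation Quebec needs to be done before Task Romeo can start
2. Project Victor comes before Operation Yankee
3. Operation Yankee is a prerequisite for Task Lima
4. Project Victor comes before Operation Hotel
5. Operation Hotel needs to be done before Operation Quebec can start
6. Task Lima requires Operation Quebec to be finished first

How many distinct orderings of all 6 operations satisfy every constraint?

7

Project Victor is the only operation with nothing required before it, so every ordering starts there.
Enumerating by repeatedly choosing an available operation (one whose prerequisites are all placed) gives 7 distinct complete orderings.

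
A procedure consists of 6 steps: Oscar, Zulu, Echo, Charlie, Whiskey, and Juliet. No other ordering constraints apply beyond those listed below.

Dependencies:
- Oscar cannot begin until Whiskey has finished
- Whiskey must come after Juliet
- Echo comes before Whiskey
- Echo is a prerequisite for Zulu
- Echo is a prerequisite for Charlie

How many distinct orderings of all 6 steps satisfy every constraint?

2 steps have no prerequisites (Echo, Juliet), so any of them could come first.
Counting all ways to extend the partial order to a total order gives 32.

32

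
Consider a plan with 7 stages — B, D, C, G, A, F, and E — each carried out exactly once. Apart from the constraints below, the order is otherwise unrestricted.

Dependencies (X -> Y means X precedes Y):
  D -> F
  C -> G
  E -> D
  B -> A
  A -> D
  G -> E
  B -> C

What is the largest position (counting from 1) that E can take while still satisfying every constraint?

The stages that are forced after E, directly or by a chain of constraints, are D, F. That's 2 stages.
With 2 mandatory successors out of 7 stages total, the latest slot for E is 7−2 = 5, and it's reachable by doing all non-successors before E.

5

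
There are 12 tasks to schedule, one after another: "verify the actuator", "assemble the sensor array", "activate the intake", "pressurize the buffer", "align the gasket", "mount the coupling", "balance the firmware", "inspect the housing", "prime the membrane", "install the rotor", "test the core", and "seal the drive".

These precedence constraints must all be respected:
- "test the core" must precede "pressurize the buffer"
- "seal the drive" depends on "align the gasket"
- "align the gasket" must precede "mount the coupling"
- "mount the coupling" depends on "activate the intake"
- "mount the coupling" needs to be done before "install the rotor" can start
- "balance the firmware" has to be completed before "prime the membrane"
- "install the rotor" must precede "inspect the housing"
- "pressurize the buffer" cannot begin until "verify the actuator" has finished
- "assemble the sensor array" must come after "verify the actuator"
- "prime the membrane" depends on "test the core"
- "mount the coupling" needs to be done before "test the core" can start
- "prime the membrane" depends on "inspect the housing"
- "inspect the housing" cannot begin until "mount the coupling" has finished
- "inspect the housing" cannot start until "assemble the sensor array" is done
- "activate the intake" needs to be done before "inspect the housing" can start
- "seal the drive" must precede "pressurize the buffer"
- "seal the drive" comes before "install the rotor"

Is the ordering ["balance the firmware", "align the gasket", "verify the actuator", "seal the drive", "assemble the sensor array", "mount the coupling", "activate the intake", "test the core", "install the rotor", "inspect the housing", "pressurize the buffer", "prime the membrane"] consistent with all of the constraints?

No

Here "activate the intake" comes after "mount the coupling".
But one of the constraints requires "activate the intake" before "mount the coupling", so this ordering violates it.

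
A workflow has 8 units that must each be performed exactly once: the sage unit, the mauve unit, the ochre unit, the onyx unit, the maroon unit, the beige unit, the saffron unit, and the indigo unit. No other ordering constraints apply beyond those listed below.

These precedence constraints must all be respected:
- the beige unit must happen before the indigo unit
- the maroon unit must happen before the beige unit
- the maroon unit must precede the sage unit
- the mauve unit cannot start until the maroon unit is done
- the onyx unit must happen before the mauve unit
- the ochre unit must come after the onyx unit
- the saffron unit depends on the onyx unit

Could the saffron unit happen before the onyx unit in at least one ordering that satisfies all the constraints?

The constraints give a chain the onyx unit → the saffron unit, which forces the onyx unit before the saffron unit.
So no valid ordering can have the saffron unit before the onyx unit.

No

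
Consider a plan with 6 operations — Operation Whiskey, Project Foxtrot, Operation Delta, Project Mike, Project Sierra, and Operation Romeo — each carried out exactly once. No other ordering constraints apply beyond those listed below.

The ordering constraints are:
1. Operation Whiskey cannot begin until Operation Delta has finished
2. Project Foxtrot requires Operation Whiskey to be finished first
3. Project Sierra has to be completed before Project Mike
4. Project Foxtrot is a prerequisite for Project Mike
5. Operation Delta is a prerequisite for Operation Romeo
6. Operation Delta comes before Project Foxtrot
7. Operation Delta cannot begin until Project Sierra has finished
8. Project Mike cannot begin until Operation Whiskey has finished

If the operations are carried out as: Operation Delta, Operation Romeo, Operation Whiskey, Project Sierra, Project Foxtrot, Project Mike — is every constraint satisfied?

No

In the proposed order, Operation Delta appears before Project Sierra.
Since Project Sierra is required before Operation Delta, the ordering is invalid.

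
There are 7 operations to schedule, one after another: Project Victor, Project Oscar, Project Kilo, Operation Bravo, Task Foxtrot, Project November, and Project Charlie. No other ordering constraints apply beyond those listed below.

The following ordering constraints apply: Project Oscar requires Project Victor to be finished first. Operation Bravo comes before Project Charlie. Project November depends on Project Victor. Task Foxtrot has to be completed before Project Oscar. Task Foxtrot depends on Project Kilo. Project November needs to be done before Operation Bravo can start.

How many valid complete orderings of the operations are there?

The operations with no prerequisites are Project Victor, Project Kilo; any of them can be placed first.
Systematically extending each partial ordering one operation at a time and counting, there are 34 complete orderings.

34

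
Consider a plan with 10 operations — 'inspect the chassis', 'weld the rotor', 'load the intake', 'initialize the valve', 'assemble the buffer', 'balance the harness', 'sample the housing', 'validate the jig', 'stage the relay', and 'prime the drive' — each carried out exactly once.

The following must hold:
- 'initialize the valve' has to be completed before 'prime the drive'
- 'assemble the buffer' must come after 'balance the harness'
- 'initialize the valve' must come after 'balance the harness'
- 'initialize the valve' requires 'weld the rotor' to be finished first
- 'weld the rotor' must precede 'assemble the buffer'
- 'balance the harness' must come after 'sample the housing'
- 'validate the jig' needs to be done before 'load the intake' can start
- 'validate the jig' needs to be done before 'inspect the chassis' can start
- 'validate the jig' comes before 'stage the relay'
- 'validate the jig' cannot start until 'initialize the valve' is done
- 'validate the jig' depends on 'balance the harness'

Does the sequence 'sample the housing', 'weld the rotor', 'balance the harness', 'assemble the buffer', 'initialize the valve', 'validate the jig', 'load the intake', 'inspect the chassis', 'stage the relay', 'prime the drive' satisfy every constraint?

Checking each listed constraint against this order: for instance, 'initialize the valve' is in position 5 and 'prime the drive' in position 10, so that constraint holds — and the remaining constraints check out the same way.

Yes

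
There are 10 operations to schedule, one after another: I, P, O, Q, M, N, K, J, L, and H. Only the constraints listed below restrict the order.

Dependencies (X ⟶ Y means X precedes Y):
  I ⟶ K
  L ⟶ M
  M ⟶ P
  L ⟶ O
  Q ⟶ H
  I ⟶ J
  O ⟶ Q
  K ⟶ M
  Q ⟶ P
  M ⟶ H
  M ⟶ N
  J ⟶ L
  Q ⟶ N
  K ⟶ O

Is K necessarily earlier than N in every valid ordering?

Following the dependencies: K → M → N.
Hence K necessarily comes before N.

Yes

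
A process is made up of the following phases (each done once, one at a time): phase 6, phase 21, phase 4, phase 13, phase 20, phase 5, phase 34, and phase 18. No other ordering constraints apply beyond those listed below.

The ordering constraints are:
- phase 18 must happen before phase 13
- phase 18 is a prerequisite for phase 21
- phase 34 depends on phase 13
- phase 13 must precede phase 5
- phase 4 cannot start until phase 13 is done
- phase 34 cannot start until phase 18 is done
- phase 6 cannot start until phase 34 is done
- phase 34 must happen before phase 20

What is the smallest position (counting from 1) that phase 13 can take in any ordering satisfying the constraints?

The only phase forced before phase 13 (directly or transitively) is phase 18.
With 1 mandatory predecessor, the earliest phase 13 can sit is position 1+1 = 2, and placing just that one first achieves it.

2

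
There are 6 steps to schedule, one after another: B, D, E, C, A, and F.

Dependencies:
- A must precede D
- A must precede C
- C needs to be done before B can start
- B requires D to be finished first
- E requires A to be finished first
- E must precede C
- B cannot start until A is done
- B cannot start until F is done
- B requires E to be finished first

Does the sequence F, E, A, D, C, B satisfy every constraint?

In the proposed order, E appears before A.
Since A is required before E, the ordering is invalid.

No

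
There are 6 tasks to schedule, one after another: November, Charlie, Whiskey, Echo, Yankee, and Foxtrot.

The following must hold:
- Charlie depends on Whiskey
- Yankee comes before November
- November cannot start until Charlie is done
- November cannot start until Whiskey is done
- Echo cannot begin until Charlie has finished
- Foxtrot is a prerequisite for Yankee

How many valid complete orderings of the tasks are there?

2 tasks have no prerequisites (Whiskey, Foxtrot), so any of them could come first.
Enumerating by repeatedly choosing an available task (one whose prerequisites are all placed) gives 16 distinct complete orderings.

16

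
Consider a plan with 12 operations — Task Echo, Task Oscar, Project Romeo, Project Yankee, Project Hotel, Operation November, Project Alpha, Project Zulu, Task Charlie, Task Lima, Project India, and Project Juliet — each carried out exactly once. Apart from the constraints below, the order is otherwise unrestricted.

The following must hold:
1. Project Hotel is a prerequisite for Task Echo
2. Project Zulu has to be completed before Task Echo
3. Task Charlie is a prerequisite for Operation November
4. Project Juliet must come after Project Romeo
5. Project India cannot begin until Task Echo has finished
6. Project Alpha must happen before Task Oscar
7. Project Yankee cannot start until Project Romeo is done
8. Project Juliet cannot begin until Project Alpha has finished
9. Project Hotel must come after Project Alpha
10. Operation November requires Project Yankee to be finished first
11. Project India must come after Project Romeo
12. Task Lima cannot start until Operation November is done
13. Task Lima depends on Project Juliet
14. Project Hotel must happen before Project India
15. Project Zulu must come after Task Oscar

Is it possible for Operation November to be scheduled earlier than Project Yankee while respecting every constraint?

No

There is a dependency chain Project Yankee → Operation November, so Operation November always comes after Project Yankee.
Hence Operation November can never be scheduled before Project Yankee.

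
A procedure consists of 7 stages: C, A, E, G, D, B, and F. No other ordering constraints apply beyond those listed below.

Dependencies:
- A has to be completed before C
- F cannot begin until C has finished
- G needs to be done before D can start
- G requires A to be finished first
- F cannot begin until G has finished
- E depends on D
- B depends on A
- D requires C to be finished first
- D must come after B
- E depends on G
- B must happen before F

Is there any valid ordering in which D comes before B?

No

Following B → D, B must precede D in every valid ordering.
So no valid ordering can have D before B.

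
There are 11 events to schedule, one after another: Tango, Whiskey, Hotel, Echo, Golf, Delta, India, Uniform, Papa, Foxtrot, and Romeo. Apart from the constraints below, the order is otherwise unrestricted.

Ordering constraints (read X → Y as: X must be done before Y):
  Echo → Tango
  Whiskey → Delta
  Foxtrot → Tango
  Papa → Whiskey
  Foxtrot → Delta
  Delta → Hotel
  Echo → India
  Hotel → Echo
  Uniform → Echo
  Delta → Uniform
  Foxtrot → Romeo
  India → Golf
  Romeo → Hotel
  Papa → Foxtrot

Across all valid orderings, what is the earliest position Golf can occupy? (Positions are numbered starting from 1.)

The events that are forced before Golf, directly or transitively, are Whiskey, Hotel, Echo, Delta, India, Uniform, Papa, Foxtrot, Romeo. That's 9 events.
With 9 mandatory predecessors, the earliest Golf can sit is position 9+1 = 10, and placing just those 9 first achieves it.

10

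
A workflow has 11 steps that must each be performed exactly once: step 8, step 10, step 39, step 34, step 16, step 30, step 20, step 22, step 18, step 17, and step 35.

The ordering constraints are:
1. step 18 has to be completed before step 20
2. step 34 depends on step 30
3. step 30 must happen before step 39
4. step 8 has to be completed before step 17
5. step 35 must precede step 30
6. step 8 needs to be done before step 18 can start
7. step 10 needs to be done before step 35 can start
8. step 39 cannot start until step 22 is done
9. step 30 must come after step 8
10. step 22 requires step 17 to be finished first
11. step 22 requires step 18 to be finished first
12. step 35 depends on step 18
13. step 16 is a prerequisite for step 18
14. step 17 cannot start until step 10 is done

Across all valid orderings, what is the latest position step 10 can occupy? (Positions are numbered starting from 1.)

Following every chain forward from step 10, the steps that must come later are step 39, step 34, step 30, step 22, step 17, step 35 — 6 of them.
So at least 6 steps follow step 10, putting step 10 no later than position 5. That position is achievable by scheduling everything else first.

5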